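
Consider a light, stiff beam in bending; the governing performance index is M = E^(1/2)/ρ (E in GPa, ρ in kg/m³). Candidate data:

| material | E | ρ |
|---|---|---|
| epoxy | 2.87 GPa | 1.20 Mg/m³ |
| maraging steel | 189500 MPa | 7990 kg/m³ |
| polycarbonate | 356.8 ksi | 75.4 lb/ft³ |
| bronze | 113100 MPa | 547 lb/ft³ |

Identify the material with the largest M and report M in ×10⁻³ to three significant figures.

In SI units:
  epoxy: E = 2.870 GPa, ρ = 1200 kg/m³
  maraging steel: E = 189.5 GPa, ρ = 7990 kg/m³
  polycarbonate: E = 2.460 GPa, ρ = 1208 kg/m³
  bronze: E = 113.1 GPa, ρ = 8762 kg/m³
  maraging steel: M = 1.72×10⁻³
  epoxy: M = 1.41×10⁻³
  polycarbonate: M = 1.30×10⁻³
  bronze: M = 1.21×10⁻³
Highest index: maraging steel.

maraging steel, M = 1.72×10⁻³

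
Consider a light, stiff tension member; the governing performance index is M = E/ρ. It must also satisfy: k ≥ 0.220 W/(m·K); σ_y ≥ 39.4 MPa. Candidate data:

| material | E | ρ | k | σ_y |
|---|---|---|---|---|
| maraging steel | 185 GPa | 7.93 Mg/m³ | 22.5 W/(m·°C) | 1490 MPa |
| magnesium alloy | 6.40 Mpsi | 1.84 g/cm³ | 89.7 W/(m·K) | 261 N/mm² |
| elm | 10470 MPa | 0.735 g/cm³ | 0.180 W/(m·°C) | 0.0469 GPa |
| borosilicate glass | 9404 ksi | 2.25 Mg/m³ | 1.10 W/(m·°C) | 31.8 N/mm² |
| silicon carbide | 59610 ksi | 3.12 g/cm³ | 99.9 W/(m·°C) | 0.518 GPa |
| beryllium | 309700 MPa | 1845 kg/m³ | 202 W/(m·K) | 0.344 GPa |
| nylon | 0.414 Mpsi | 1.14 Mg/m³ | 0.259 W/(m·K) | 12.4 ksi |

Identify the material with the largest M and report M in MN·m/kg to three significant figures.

beryllium, M = 168 MN·m/kg

Screen on constraints: k ≥ 0.220 W/(m·K); σ_y ≥ 39.4 MPa. Survivors: maraging steel, magnesium alloy, silicon carbide, beryllium, nylon.
Convert each candidate to consistent units, then evaluate M:
  maraging steel: E = 185.0 GPa, ρ = 7930 kg/m³
  magnesium alloy: E = 44.13 GPa, ρ = 1840 kg/m³
  silicon carbide: E = 411.0 GPa, ρ = 3120 kg/m³
  beryllium: E = 309.7 GPa, ρ = 1845 kg/m³
  nylon: E = 2.854 GPa, ρ = 1140 kg/m³
  beryllium: M = 168 MN·m/kg
  silicon carbide: M = 132 MN·m/kg
  magnesium alloy: M = 24.0 MN·m/kg
  maraging steel: M = 23.3 MN·m/kg
  nylon: M = 2.50 MN·m/kg
Highest index: beryllium.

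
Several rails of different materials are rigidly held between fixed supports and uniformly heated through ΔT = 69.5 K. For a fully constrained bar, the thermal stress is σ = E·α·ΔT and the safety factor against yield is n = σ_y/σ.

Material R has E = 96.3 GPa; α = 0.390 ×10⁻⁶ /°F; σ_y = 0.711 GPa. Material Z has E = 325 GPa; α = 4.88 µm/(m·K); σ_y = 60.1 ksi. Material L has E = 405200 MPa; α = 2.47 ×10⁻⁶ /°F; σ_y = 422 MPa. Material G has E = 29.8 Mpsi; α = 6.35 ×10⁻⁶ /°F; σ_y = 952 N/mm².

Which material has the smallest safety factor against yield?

material L

Converting E to GPa, α to ×10⁻⁶/K, σ_y to MPa, then σ and n for each:
  material R: E = 96.30, α = 0.702, σ_y = 711.0 → σ = 4.70 MPa, n = 151
  material Z: E = 325.0, α = 4.88, σ_y = 414.4 → σ = 110 MPa, n = 3.76
  material L: E = 405.2, α = 4.45, σ_y = 422.0 → σ = 125 MPa, n = 3.37
  material G: E = 205.5, α = 11.4, σ_y = 952.0 → σ = 163 MPa, n = 5.83
The minimum is material L at n = 3.37.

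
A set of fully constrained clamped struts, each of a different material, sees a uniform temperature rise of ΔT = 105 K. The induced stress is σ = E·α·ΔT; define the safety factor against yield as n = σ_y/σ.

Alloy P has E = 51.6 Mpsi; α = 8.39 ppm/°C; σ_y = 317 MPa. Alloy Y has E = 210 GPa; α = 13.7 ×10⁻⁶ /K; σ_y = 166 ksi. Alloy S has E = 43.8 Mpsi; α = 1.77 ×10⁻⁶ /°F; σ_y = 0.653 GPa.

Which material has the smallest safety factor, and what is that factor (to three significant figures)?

alloy P, n = 1.01

Converting E to GPa, α to ×10⁻⁶/K, σ_y to MPa, then σ and n for each:
  alloy P: E = 355.8, α = 8.39, σ_y = 317.0 → σ = 313 MPa, n = 1.01
  alloy Y: E = 210.0, α = 13.7, σ_y = 1145 → σ = 302 MPa, n = 3.79
  alloy S: E = 302.0, α = 3.19, σ_y = 653.0 → σ = 101 MPa, n = 6.46
The minimum is alloy P at n = 1.01.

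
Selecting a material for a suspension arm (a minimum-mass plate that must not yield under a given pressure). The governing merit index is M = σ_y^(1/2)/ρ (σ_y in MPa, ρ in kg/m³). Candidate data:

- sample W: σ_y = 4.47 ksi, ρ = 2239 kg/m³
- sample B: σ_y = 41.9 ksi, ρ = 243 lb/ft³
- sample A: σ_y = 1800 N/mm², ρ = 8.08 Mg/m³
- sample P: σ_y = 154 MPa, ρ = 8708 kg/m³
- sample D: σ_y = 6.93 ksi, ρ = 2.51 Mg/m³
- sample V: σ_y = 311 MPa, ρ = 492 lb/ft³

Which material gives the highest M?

Convert each candidate to consistent units, then evaluate M:
  sample W: σ_y = 30.82 MPa, ρ = 2239 kg/m³
  sample B: σ_y = 288.9 MPa, ρ = 3892 kg/m³
  sample A: σ_y = 1800 MPa, ρ = 8080 kg/m³
  sample P: σ_y = 154.0 MPa, ρ = 8708 kg/m³
  sample D: σ_y = 47.78 MPa, ρ = 2510 kg/m³
  sample V: σ_y = 311.0 MPa, ρ = 7881 kg/m³
  sample A: M = 5.25×10⁻³
  sample B: M = 4.37×10⁻³
  sample D: M = 2.75×10⁻³
  sample W: M = 2.48×10⁻³
  sample V: M = 2.24×10⁻³
  sample P: M = 1.43×10⁻³
The maximum is for sample A.

sample A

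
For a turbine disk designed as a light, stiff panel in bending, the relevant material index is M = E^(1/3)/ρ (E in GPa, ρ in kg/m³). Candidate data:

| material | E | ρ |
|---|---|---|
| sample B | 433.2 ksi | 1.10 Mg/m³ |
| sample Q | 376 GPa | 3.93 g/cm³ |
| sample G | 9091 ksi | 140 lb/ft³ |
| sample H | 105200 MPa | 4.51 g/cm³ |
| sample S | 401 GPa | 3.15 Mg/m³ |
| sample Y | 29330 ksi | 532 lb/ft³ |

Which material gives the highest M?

In SI units:
  sample B: E = 2.987 GPa, ρ = 1100 kg/m³
  sample Q: E = 376.0 GPa, ρ = 3930 kg/m³
  sample G: E = 62.68 GPa, ρ = 2243 kg/m³
  sample H: E = 105.2 GPa, ρ = 4510 kg/m³
  sample S: E = 401.0 GPa, ρ = 3150 kg/m³
  sample Y: E = 202.2 GPa, ρ = 8522 kg/m³
  sample S: M = 2.34×10⁻³
  sample Q: M = 1.84×10⁻³
  sample G: M = 1.77×10⁻³
  sample B: M = 1.31×10⁻³
  sample H: M = 1.05×10⁻³
  sample Y: M = 0.689×10⁻³
Sample S has the largest M.

sample S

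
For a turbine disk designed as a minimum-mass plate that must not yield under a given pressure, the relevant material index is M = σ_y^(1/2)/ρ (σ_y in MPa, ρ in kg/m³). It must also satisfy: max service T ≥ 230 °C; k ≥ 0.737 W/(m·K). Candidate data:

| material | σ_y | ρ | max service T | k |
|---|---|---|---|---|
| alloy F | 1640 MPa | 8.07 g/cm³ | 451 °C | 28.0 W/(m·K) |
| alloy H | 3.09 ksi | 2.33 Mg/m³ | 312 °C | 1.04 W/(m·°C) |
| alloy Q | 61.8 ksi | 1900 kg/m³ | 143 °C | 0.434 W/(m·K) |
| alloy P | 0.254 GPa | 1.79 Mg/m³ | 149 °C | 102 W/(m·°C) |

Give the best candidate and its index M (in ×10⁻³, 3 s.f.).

Screen on constraints: max service T ≥ 230 °C; k ≥ 0.737 W/(m·K). Survivors: alloy F, alloy H.
Convert each candidate to consistent units, then evaluate M:
  alloy F: σ_y = 1640 MPa, ρ = 8070 kg/m³
  alloy H: σ_y = 21.30 MPa, ρ = 2330 kg/m³
  alloy F: M = 5.02×10⁻³
  alloy H: M = 1.98×10⁻³
Alloy F has the largest M.

alloy F, M = 5.02×10⁻³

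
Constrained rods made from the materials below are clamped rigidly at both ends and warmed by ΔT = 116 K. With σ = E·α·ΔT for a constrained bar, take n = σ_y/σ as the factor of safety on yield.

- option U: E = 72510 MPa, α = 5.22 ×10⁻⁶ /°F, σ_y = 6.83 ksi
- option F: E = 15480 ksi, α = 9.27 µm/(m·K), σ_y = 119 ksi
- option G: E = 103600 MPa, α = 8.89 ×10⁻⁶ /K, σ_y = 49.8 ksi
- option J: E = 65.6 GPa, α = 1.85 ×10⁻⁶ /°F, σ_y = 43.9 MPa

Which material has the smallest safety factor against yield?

option U

Converting E to GPa, α to ×10⁻⁶/K, σ_y to MPa, then σ and n for each:
  option U: E = 72.51, α = 9.40, σ_y = 47.09 → σ = 79.0 MPa, n = 0.596
  option F: E = 106.7, α = 9.27, σ_y = 820.5 → σ = 115 MPa, n = 7.15
  option G: E = 103.6, α = 8.89, σ_y = 343.4 → σ = 107 MPa, n = 3.21
  option J: E = 65.60, α = 3.33, σ_y = 43.90 → σ = 25.3 MPa, n = 1.73
Smallest n: option U with n = 0.596.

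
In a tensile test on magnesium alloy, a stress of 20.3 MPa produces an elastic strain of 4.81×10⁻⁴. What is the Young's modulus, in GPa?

E = σ/ε = 20.3 MPa / 4.81×10⁻⁴ = 42200 MPa = 42.2 GPa.

42.2 GPa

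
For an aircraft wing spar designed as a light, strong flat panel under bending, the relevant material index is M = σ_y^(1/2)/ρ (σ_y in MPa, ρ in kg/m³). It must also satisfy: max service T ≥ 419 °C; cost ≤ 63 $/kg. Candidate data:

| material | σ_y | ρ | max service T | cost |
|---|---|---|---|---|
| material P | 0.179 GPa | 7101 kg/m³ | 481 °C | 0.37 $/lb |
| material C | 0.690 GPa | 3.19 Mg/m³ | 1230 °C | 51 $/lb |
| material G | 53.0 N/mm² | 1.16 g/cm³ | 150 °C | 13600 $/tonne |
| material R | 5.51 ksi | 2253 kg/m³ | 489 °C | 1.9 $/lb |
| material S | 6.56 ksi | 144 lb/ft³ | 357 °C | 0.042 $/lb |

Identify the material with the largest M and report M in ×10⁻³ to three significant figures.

Screen on constraints: max service T ≥ 419 °C; cost ≤ 63 $/kg. Survivors: material P, material R.
In SI units:
  material P: σ_y = 179.0 MPa, ρ = 7101 kg/m³
  material R: σ_y = 37.99 MPa, ρ = 2253 kg/m³
  material R: M = 2.74×10⁻³
  material P: M = 1.88×10⁻³
Material R ranks first.

material R, M = 2.74×10⁻³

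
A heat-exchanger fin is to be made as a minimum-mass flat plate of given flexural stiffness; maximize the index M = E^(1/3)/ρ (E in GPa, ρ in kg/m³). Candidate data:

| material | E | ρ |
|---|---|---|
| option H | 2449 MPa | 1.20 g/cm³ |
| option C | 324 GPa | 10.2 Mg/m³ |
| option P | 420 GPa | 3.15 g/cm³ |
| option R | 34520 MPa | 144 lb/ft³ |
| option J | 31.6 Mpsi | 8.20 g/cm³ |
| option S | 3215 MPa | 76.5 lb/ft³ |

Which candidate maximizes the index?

option P

Convert each candidate to consistent units, then evaluate M:
  option H: E = 2.449 GPa, ρ = 1200 kg/m³
  option C: E = 324.0 GPa, ρ = 10200 kg/m³
  option P: E = 420.0 GPa, ρ = 3150 kg/m³
  option R: E = 34.52 GPa, ρ = 2307 kg/m³
  option J: E = 217.9 GPa, ρ = 8200 kg/m³
  option S: E = 3.215 GPa, ρ = 1225 kg/m³
  option P: M = 2.38×10⁻³
  option R: M = 1.41×10⁻³
  option S: M = 1.20×10⁻³
  option H: M = 1.12×10⁻³
  option J: M = 0.734×10⁻³
  option C: M = 0.673×10⁻³
Option P has the largest M.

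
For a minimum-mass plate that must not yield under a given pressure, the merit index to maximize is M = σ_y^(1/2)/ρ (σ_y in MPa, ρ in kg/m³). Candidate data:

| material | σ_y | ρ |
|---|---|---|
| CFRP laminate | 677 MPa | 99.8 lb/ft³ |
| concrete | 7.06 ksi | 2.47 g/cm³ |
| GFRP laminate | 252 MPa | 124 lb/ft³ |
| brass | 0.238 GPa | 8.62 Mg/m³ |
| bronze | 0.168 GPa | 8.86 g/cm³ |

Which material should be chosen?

CFRP laminate

Putting every candidate on a common basis:
  CFRP laminate: σ_y = 677.0 MPa, ρ = 1599 kg/m³
  concrete: σ_y = 48.68 MPa, ρ = 2470 kg/m³
  GFRP laminate: σ_y = 252.0 MPa, ρ = 1986 kg/m³
  brass: σ_y = 238.0 MPa, ρ = 8620 kg/m³
  bronze: σ_y = 168.0 MPa, ρ = 8860 kg/m³
  CFRP laminate: M = 16.3×10⁻³
  GFRP laminate: M = 7.99×10⁻³
  concrete: M = 2.82×10⁻³
  brass: M = 1.79×10⁻³
  bronze: M = 1.46×10⁻³
CFRP laminate ranks first.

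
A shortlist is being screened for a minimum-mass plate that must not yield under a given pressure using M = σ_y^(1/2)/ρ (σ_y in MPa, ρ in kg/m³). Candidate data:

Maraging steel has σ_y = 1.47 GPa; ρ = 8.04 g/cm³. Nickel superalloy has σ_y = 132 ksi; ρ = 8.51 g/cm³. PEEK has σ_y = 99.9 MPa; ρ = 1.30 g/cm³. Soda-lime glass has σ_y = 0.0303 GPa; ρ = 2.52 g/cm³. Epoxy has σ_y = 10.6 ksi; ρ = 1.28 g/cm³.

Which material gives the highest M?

PEEK

After converting to SI:
  maraging steel: σ_y = 1470 MPa, ρ = 8040 kg/m³
  nickel superalloy: σ_y = 910.1 MPa, ρ = 8510 kg/m³
  PEEK: σ_y = 99.90 MPa, ρ = 1300 kg/m³
  soda-lime glass: σ_y = 30.30 MPa, ρ = 2520 kg/m³
  epoxy: σ_y = 73.08 MPa, ρ = 1280 kg/m³
  PEEK: M = 7.69×10⁻³
  epoxy: M = 6.68×10⁻³
  maraging steel: M = 4.77×10⁻³
  nickel superalloy: M = 3.55×10⁻³
  soda-lime glass: M = 2.18×10⁻³
PEEK ranks first.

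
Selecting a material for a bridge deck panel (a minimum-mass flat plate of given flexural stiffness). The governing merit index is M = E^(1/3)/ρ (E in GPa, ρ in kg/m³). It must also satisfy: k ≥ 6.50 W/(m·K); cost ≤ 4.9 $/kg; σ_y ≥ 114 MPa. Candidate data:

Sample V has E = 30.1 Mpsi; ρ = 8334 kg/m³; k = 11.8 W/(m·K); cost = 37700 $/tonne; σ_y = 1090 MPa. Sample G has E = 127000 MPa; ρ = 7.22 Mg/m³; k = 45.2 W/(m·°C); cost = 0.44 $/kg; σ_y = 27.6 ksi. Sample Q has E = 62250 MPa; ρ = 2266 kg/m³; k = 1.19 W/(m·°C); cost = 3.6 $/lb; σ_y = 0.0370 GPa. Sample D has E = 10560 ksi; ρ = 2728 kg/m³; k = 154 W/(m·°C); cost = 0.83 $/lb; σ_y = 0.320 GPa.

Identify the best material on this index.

sample D

Screen on constraints: k ≥ 6.50 W/(m·K); cost ≤ 4.9 $/kg; σ_y ≥ 114 MPa. Survivors: sample G, sample D.
Convert each candidate to consistent units, then evaluate M:
  sample G: E = 127.0 GPa, ρ = 7220 kg/m³
  sample D: E = 72.81 GPa, ρ = 2728 kg/m³
  sample D: M = 1.53×10⁻³
  sample G: M = 0.696×10⁻³
Sample D has the largest M.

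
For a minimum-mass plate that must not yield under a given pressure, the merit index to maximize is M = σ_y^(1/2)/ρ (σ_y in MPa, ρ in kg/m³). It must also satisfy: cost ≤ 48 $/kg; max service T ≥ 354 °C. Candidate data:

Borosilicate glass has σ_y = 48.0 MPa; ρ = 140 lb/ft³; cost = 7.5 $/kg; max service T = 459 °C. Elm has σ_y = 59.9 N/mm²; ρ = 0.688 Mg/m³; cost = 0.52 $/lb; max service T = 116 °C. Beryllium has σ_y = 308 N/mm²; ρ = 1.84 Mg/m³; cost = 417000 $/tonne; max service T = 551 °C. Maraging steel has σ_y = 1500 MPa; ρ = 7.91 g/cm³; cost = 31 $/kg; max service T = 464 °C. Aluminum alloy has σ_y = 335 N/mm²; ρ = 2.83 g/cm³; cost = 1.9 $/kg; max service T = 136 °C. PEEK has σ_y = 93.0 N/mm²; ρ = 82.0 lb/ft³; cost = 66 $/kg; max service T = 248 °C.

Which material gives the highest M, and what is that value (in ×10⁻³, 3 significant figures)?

maraging steel, M = 4.90×10⁻³

Screen on constraints: cost ≤ 48 $/kg; max service T ≥ 354 °C. Survivors: borosilicate glass, maraging steel.
After converting to SI:
  borosilicate glass: σ_y = 48.00 MPa, ρ = 2243 kg/m³
  maraging steel: σ_y = 1500 MPa, ρ = 7910 kg/m³
  maraging steel: M = 4.90×10⁻³
  borosilicate glass: M = 3.09×10⁻³
Highest index: maraging steel.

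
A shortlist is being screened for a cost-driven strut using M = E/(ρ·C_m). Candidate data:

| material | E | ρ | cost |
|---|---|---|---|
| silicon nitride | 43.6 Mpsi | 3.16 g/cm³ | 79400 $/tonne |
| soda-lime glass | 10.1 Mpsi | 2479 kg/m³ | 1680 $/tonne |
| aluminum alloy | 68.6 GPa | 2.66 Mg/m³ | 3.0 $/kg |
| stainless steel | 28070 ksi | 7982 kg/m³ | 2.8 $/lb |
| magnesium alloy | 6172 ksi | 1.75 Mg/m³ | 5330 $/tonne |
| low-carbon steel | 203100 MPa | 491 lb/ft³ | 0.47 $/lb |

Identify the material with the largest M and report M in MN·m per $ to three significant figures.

low-carbon steel, M = 24.9 MN·m per $

After converting to SI:
  silicon nitride: E = 300.6 GPa, ρ = 3160 kg/m³, cost = 79.40 $/kg
  soda-lime glass: E = 69.64 GPa, ρ = 2479 kg/m³, cost = 1.680 $/kg
  aluminum alloy: E = 68.60 GPa, ρ = 2660 kg/m³, cost = 3.000 $/kg
  stainless steel: E = 193.5 GPa, ρ = 7982 kg/m³, cost = 6.173 $/kg
  magnesium alloy: E = 42.55 GPa, ρ = 1750 kg/m³, cost = 5.330 $/kg
  low-carbon steel: E = 203.1 GPa, ρ = 7865 kg/m³, cost = 1.036 $/kg
  low-carbon steel: M = 24.9 MN·m per $
  soda-lime glass: M = 16.7 MN·m per $
  aluminum alloy: M = 8.60 MN·m per $
  magnesium alloy: M = 4.56 MN·m per $
  stainless steel: M = 3.93 MN·m per $
  silicon nitride: M = 1.20 MN·m per $
The maximum is for low-carbon steel.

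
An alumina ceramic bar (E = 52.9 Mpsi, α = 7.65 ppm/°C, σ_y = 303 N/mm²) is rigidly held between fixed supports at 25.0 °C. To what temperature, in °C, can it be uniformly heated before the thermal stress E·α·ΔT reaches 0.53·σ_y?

82.6 °C

E = 52.9 Mpsi = 364.7 GPa.
σ_y = 303 N/mm² = 303.0 MPa.
E·α·ΔT = 160.6 MPa ⇒ ΔT = 160.6 / (364.7×10³ × 7.65×10⁻⁶) = 57.55 K.
T = 25.0 + 57.55 = 82.55 °C.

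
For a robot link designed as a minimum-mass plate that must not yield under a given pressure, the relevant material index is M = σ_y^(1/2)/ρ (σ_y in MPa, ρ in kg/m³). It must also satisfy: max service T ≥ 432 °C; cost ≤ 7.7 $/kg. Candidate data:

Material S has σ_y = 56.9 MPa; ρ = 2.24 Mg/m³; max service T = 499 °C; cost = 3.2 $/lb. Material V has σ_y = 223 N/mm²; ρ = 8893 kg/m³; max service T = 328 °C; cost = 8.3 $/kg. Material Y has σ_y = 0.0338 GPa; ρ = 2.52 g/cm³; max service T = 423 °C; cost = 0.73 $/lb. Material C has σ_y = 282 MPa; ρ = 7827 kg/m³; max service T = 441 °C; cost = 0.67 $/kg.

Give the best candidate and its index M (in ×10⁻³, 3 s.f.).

material S, M = 3.37×10⁻³

Screen on constraints: max service T ≥ 432 °C; cost ≤ 7.7 $/kg. Survivors: material S, material C.
Normalizing units and computing the index:
  material S: σ_y = 56.90 MPa, ρ = 2240 kg/m³
  material C: σ_y = 282.0 MPa, ρ = 7827 kg/m³
  material S: M = 3.37×10⁻³
  material C: M = 2.15×10⁻³
Material S ranks first.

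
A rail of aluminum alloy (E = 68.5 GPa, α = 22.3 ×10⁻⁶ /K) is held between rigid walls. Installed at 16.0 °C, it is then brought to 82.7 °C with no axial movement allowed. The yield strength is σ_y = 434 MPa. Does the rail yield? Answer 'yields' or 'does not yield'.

does not yield

ΔT = 66.70 K. Constrained thermal stress σ = E·α·ΔT = 68.50×10³ MPa × 22.3×10⁻⁶ × 66.70 = 102 MPa (compressive).
Compare to σ_y = 434 MPa: σ < σ_y, so it does not yield.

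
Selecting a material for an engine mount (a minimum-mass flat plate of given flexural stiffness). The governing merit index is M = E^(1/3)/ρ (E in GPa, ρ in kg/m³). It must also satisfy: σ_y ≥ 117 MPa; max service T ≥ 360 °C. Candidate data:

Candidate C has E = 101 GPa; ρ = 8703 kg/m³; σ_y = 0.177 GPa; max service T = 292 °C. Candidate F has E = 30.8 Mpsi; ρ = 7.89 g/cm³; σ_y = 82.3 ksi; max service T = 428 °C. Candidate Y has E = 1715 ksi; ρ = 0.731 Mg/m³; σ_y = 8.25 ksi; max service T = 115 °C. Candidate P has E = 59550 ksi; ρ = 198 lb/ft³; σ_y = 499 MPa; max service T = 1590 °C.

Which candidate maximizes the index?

candidate P

Screen on constraints: σ_y ≥ 117 MPa; max service T ≥ 360 °C. Survivors: candidate F, candidate P.
Normalizing units and computing the index:
  candidate F: E = 212.4 GPa, ρ = 7890 kg/m³
  candidate P: E = 410.6 GPa, ρ = 3172 kg/m³
  candidate P: M = 2.34×10⁻³
  candidate F: M = 0.756×10⁻³
Highest index: candidate P.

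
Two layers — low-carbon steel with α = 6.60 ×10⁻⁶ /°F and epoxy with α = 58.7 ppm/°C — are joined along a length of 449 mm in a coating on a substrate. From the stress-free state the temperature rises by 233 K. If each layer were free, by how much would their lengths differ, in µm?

low-carbon steel: α = 6.60×10⁻⁶/°F × 9/5 = 11.9×10⁻⁶/K.
Δα = |11.9 − 58.7|×10⁻⁶/K = 46.8×10⁻⁶/K.
ΔL_mismatch = Δα·L·ΔT = 46.8×10⁻⁶ × 449.0 mm × 233.0 K = 4900 µm.

4900 µm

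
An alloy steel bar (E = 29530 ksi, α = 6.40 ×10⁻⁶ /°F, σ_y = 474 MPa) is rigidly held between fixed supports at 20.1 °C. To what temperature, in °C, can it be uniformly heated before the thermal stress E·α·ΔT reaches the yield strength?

E = 29530 ksi = 203.6 GPa.
α = 6.40×10⁻⁶/°F × 9/5 = 11.5×10⁻⁶/K.
E·α·ΔT = 474.0 MPa ⇒ ΔT = 474.0 / (203.6×10³ × 11.5×10⁻⁶) = 202.1 K.
T = 20.1 + 202.1 = 222.2 °C.

222 °C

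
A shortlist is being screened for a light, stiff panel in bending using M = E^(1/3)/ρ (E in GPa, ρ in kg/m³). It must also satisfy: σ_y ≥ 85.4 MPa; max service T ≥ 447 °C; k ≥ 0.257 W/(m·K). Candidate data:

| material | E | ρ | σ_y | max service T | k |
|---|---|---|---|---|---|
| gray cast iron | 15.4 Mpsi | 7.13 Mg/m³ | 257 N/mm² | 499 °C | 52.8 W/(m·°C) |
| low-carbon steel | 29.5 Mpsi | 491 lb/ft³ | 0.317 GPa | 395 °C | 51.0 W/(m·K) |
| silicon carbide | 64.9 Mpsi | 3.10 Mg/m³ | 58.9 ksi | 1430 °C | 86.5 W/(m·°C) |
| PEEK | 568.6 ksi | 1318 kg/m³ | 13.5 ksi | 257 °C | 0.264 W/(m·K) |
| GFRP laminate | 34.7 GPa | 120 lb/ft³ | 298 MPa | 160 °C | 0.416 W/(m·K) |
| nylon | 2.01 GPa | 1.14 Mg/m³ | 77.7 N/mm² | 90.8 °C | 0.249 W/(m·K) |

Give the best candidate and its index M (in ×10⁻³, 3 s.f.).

silicon carbide, M = 2.47×10⁻³

Screen on constraints: σ_y ≥ 85.4 MPa; max service T ≥ 447 °C; k ≥ 0.257 W/(m·K). Survivors: gray cast iron, silicon carbide.
Normalizing units and computing the index:
  gray cast iron: E = 106.2 GPa, ρ = 7130 kg/m³
  silicon carbide: E = 447.5 GPa, ρ = 3100 kg/m³
  silicon carbide: M = 2.47×10⁻³
  gray cast iron: M = 0.664×10⁻³
Silicon carbide ranks first.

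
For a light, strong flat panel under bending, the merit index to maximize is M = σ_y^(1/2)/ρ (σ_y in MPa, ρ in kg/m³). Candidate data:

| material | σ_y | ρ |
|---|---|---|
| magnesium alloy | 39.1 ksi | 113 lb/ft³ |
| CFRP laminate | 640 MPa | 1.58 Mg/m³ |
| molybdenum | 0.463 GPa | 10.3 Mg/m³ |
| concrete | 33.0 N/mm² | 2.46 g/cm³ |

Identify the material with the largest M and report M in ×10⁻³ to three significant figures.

CFRP laminate, M = 16.0×10⁻³

Normalizing units and computing the index:
  magnesium alloy: σ_y = 269.6 MPa, ρ = 1810 kg/m³
  CFRP laminate: σ_y = 640.0 MPa, ρ = 1580 kg/m³
  molybdenum: σ_y = 463.0 MPa, ρ = 10300 kg/m³
  concrete: σ_y = 33.00 MPa, ρ = 2460 kg/m³
  CFRP laminate: M = 16.0×10⁻³
  magnesium alloy: M = 9.07×10⁻³
  concrete: M = 2.34×10⁻³
  molybdenum: M = 2.09×10⁻³
The maximum is for CFRP laminate.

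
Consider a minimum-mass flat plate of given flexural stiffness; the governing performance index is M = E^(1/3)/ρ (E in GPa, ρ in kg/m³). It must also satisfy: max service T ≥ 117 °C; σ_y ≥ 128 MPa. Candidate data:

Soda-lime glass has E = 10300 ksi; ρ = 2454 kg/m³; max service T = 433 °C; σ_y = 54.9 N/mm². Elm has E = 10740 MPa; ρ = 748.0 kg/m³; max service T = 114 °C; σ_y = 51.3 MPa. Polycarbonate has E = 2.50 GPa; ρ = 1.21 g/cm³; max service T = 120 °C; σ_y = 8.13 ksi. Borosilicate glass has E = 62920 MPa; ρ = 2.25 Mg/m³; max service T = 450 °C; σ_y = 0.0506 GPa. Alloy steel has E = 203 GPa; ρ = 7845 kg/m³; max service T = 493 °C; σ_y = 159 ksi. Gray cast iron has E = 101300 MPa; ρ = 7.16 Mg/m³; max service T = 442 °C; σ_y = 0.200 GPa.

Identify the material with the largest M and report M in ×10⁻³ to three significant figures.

Screen on constraints: max service T ≥ 117 °C; σ_y ≥ 128 MPa. Survivors: alloy steel, gray cast iron.
Normalizing units and computing the index:
  alloy steel: E = 203.0 GPa, ρ = 7845 kg/m³
  gray cast iron: E = 101.3 GPa, ρ = 7160 kg/m³
  alloy steel: M = 0.749×10⁻³
  gray cast iron: M = 0.651×10⁻³
Highest index: alloy steel.

alloy steel, M = 0.749×10⁻³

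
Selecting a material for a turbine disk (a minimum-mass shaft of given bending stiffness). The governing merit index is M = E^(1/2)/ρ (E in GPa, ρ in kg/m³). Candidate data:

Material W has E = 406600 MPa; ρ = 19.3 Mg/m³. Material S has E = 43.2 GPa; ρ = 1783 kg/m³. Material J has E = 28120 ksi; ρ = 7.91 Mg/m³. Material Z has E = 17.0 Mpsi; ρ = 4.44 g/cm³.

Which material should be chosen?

material S

After converting to SI:
  material W: E = 406.6 GPa, ρ = 19300 kg/m³
  material S: E = 43.20 GPa, ρ = 1783 kg/m³
  material J: E = 193.9 GPa, ρ = 7910 kg/m³
  material Z: E = 117.2 GPa, ρ = 4440 kg/m³
  material S: M = 3.69×10⁻³
  material Z: M = 2.44×10⁻³
  material J: M = 1.76×10⁻³
  material W: M = 1.04×10⁻³
Material S has the largest M.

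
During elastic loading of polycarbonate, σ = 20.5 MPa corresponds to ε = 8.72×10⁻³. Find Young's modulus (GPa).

E = σ/ε = 20.5 MPa / 8.72×10⁻³ = 2351 MPa = 2.35 GPa.

2.35 GPa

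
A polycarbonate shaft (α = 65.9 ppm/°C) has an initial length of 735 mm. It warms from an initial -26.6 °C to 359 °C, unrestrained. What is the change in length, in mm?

ΔT = 359 − (-26.6) = 385.6 K.
ΔL = α·L₀·ΔT = 65.9×10⁻⁶ × 735 mm × 385.6 K = 18.7 mm.

18.7 mm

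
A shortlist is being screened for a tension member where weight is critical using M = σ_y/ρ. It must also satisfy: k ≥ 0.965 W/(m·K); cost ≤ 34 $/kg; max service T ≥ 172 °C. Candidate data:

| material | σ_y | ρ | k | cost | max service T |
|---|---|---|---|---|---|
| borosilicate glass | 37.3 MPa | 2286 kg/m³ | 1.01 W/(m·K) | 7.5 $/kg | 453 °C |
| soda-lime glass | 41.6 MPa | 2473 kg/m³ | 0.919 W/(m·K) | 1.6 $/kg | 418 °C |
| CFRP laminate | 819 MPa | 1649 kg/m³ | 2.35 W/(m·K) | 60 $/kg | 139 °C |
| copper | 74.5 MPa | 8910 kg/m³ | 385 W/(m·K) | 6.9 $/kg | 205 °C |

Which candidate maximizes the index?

borosilicate glass

Screen on constraints: k ≥ 0.965 W/(m·K); cost ≤ 34 $/kg; max service T ≥ 172 °C. Survivors: borosilicate glass, copper.
Per-candidate index values:
  borosilicate glass: M = 16.3 kN·m/kg
  copper: M = 8.36 kN·m/kg
Borosilicate glass ranks first.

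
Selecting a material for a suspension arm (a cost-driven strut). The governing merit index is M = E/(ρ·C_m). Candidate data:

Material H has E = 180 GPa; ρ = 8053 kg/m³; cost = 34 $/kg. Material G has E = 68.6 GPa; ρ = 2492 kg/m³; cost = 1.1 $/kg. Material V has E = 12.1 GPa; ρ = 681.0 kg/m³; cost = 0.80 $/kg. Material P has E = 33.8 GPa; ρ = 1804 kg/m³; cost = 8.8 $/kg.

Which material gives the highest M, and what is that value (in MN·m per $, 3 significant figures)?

Computing M directly (units already consistent):
  material G: M = 25.0 MN·m per $
  material V: M = 22.2 MN·m per $
  material P: M = 2.13 MN·m per $
  material H: M = 0.657 MN·m per $
The maximum is for material G.

material G, M = 25.0 MN·m per $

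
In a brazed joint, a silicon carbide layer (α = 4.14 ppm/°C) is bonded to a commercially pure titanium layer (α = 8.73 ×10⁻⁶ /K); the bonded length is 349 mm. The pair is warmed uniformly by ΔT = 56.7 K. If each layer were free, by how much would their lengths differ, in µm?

90.8 µm

Δα = |4.14 − 8.73|×10⁻⁶/K = 4.59×10⁻⁶/K.
ΔL_mismatch = Δα·L·ΔT = 4.59×10⁻⁶ × 349.0 mm × 56.7 K = 90.8 µm.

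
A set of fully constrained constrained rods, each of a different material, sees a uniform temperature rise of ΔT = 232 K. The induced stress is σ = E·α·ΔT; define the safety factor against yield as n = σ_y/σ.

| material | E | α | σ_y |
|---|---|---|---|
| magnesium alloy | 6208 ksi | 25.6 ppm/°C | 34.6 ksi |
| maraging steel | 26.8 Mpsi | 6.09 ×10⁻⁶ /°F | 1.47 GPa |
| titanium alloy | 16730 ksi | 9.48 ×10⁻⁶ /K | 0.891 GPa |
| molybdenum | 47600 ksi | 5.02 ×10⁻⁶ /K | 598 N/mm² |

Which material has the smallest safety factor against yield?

In consistent units (E in GPa, α in ×10⁻⁶/K, σ_y in MPa):
  magnesium alloy: E = 42.80, α = 25.6, σ_y = 238.6 → σ = 254 MPa, n = 0.938
  maraging steel: E = 184.8, α = 11.0, σ_y = 1470 → σ = 470 MPa, n = 3.13
  titanium alloy: E = 115.3, α = 9.48, σ_y = 891.0 → σ = 254 MPa, n = 3.51
  molybdenum: E = 328.2, α = 5.02, σ_y = 598.0 → σ = 382 MPa, n = 1.56
The minimum is magnesium alloy at n = 0.938.

magnesium alloy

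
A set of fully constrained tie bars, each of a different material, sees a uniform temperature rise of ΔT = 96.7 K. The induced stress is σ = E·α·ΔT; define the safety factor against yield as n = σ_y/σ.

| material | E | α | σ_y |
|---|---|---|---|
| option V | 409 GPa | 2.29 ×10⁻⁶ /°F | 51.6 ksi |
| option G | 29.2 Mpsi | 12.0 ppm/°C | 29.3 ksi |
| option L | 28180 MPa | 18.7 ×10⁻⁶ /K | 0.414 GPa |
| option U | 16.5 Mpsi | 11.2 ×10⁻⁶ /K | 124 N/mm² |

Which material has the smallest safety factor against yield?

option G

In consistent units (E in GPa, α in ×10⁻⁶/K, σ_y in MPa):
  option V: E = 409.0, α = 4.12, σ_y = 355.8 → σ = 163 MPa, n = 2.18
  option G: E = 201.3, α = 12.0, σ_y = 202.0 → σ = 234 MPa, n = 0.865
  option L: E = 28.18, α = 18.7, σ_y = 414.0 → σ = 51.0 MPa, n = 8.12
  option U: E = 113.8, α = 11.2, σ_y = 124.0 → σ = 123 MPa, n = 1.01
Smallest n: option G with n = 0.865.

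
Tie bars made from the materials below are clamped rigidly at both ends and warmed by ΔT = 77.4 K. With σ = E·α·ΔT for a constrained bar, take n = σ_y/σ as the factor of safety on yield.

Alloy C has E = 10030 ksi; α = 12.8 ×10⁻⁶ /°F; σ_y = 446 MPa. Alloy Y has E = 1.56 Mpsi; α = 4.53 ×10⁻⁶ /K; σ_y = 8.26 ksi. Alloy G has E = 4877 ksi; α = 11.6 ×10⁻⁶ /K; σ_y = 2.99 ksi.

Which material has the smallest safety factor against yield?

alloy G

With everything in SI (GPa, ×10⁻⁶/K, MPa):
  alloy C: E = 69.15, α = 23.0, σ_y = 446.0 → σ = 123 MPa, n = 3.62
  alloy Y: E = 10.76, α = 4.53, σ_y = 56.95 → σ = 3.77 MPa, n = 15.1
  alloy G: E = 33.63, α = 11.6, σ_y = 20.62 → σ = 30.2 MPa, n = 0.683
Alloy G has the lowest safety factor, n = 0.683.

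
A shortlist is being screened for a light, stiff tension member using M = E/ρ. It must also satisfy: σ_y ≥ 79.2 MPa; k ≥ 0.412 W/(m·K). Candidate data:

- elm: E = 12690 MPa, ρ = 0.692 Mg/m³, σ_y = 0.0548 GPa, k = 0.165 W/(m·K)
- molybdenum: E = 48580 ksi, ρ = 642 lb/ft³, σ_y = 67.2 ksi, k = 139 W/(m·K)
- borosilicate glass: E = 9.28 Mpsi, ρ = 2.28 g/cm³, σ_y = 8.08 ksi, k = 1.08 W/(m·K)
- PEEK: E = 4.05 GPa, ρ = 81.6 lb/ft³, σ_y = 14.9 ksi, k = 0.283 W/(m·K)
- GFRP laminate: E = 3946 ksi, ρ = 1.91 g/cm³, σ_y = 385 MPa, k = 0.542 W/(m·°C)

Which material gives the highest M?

molybdenum

Screen on constraints: σ_y ≥ 79.2 MPa; k ≥ 0.412 W/(m·K). Survivors: molybdenum, GFRP laminate.
Putting every candidate on a common basis:
  molybdenum: E = 334.9 GPa, ρ = 10280 kg/m³
  GFRP laminate: E = 27.21 GPa, ρ = 1910 kg/m³
  molybdenum: M = 32.6 MN·m/kg
  GFRP laminate: M = 14.2 MN·m/kg
Highest index: molybdenum.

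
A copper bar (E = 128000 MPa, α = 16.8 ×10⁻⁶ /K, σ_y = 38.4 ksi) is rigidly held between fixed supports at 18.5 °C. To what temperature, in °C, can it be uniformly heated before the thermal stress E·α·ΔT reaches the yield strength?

E = 128000 MPa = 128.0 GPa.
σ_y = 38.4 ksi = 264.8 MPa.
E·α·ΔT = 264.8 MPa ⇒ ΔT = 264.8 / (128.0×10³ × 16.8×10⁻⁶) = 123.1 K.
T = 18.5 + 123.1 = 141.6 °C.

142 °C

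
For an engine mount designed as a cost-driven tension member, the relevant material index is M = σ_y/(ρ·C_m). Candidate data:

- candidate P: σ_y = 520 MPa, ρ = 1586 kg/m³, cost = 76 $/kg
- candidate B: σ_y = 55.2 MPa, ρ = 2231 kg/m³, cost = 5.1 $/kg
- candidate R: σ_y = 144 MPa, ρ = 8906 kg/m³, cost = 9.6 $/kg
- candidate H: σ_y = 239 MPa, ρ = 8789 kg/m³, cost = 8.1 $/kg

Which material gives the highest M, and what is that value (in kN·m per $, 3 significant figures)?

candidate B, M = 4.85 kN·m per $

Evaluate M for each candidate:
  candidate B: M = 4.85 kN·m per $
  candidate P: M = 4.31 kN·m per $
  candidate H: M = 3.36 kN·m per $
  candidate R: M = 1.68 kN·m per $
The maximum is for candidate B.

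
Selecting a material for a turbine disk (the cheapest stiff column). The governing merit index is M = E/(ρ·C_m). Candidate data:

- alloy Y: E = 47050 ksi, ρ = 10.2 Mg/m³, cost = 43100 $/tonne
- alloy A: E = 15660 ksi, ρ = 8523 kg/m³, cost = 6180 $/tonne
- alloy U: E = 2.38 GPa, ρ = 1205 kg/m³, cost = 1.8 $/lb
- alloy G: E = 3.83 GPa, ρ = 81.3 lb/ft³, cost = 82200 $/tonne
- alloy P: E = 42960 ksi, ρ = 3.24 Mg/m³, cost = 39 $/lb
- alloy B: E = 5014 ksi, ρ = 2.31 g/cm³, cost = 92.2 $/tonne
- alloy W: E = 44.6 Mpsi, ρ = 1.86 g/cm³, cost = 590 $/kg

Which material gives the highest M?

Putting every candidate on a common basis:
  alloy Y: E = 324.4 GPa, ρ = 10200 kg/m³, cost = 43.10 $/kg
  alloy A: E = 108.0 GPa, ρ = 8523 kg/m³, cost = 6.180 $/kg
  alloy U: E = 2.380 GPa, ρ = 1205 kg/m³, cost = 3.968 $/kg
  alloy G: E = 3.830 GPa, ρ = 1302 kg/m³, cost = 82.20 $/kg
  alloy P: E = 296.2 GPa, ρ = 3240 kg/m³, cost = 85.98 $/kg
  alloy B: E = 34.57 GPa, ρ = 2310 kg/m³, cost = 0.09220 $/kg
  alloy W: E = 307.5 GPa, ρ = 1860 kg/m³, cost = 590.0 $/kg
  alloy B: M = 162 MN·m per $
  alloy A: M = 2.05 MN·m per $
  alloy P: M = 1.06 MN·m per $
  alloy Y: M = 0.738 MN·m per $
  alloy U: M = 0.498 MN·m per $
  alloy W: M = 0.280 MN·m per $
  alloy G: M = 0.0358 MN·m per $
Alloy B ranks first.

alloy B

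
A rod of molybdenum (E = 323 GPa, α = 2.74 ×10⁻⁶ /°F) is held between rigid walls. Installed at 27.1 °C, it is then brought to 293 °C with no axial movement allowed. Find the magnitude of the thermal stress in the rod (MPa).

α = 2.74×10⁻⁶/°F × 9/5 = 4.93×10⁻⁶/K.
ΔT = 265.9 K. Constrained thermal stress σ = E·α·ΔT = 323.0×10³ MPa × 4.93×10⁻⁶ × 265.9 = 424 MPa (compressive).

424 MPa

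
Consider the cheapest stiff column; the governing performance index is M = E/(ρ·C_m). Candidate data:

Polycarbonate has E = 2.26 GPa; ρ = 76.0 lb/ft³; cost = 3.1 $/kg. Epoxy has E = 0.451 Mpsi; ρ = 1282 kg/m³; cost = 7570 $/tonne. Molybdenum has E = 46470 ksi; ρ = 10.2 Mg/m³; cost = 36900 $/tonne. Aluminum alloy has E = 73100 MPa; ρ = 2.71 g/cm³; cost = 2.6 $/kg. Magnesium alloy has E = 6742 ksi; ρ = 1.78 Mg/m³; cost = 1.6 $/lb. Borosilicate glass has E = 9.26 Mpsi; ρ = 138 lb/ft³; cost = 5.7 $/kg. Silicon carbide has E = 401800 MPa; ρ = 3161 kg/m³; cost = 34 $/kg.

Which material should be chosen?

Convert each candidate to consistent units, then evaluate M:
  polycarbonate: E = 2.260 GPa, ρ = 1217 kg/m³, cost = 3.100 $/kg
  epoxy: E = 3.110 GPa, ρ = 1282 kg/m³, cost = 7.570 $/kg
  molybdenum: E = 320.4 GPa, ρ = 10200 kg/m³, cost = 36.90 $/kg
  aluminum alloy: E = 73.10 GPa, ρ = 2710 kg/m³, cost = 2.600 $/kg
  magnesium alloy: E = 46.48 GPa, ρ = 1780 kg/m³, cost = 3.527 $/kg
  borosilicate glass: E = 63.85 GPa, ρ = 2211 kg/m³, cost = 5.700 $/kg
  silicon carbide: E = 401.8 GPa, ρ = 3161 kg/m³, cost = 34.00 $/kg
  aluminum alloy: M = 10.4 MN·m per $
  magnesium alloy: M = 7.40 MN·m per $
  borosilicate glass: M = 5.07 MN·m per $
  silicon carbide: M = 3.74 MN·m per $
  molybdenum: M = 0.851 MN·m per $
  polycarbonate: M = 0.599 MN·m per $
  epoxy: M = 0.320 MN·m per $
The maximum is for aluminum alloy.

aluminum alloy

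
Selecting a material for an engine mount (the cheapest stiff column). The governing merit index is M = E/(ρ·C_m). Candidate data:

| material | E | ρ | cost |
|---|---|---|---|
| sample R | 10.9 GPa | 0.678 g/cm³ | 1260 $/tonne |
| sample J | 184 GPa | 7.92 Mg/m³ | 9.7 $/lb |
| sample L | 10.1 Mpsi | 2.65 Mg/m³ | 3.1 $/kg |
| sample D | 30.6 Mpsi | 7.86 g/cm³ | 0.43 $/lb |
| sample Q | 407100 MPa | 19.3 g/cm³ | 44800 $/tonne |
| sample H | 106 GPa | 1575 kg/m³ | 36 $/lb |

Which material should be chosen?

Putting every candidate on a common basis:
  sample R: E = 10.90 GPa, ρ = 678.0 kg/m³, cost = 1.260 $/kg
  sample J: E = 184.0 GPa, ρ = 7920 kg/m³, cost = 21.38 $/kg
  sample L: E = 69.64 GPa, ρ = 2650 kg/m³, cost = 3.100 $/kg
  sample D: E = 211.0 GPa, ρ = 7860 kg/m³, cost = 0.9480 $/kg
  sample Q: E = 407.1 GPa, ρ = 19300 kg/m³, cost = 44.80 $/kg
  sample H: E = 106.0 GPa, ρ = 1575 kg/m³, cost = 79.37 $/kg
  sample D: M = 28.3 MN·m per $
  sample R: M = 12.8 MN·m per $
  sample L: M = 8.48 MN·m per $
  sample J: M = 1.09 MN·m per $
  sample H: M = 0.848 MN·m per $
  sample Q: M = 0.471 MN·m per $
Sample D has the largest M.

sample D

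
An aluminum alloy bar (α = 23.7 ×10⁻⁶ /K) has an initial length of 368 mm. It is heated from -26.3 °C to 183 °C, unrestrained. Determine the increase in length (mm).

ΔT = 183 − (-26.3) = 209.3 K.
ΔL = α·L₀·ΔT = 23.7×10⁻⁶ × 368 mm × 209.3 K = 1.83 mm.

1.83 mm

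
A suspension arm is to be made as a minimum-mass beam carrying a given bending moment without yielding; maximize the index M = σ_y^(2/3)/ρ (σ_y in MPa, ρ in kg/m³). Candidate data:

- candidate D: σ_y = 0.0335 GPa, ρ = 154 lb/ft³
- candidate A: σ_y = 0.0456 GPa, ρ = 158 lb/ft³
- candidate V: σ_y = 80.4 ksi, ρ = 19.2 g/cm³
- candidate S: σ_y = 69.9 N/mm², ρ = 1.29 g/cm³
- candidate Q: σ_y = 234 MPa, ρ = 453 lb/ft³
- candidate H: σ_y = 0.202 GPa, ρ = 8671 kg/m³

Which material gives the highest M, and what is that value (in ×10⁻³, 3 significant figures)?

Normalizing units and computing the index:
  candidate D: σ_y = 33.50 MPa, ρ = 2467 kg/m³
  candidate A: σ_y = 45.60 MPa, ρ = 2531 kg/m³
  candidate V: σ_y = 554.3 MPa, ρ = 19200 kg/m³
  candidate S: σ_y = 69.90 MPa, ρ = 1290 kg/m³
  candidate Q: σ_y = 234.0 MPa, ρ = 7256 kg/m³
  candidate H: σ_y = 202.0 MPa, ρ = 8671 kg/m³
  candidate S: M = 13.2×10⁻³
  candidate Q: M = 5.23×10⁻³
  candidate A: M = 5.04×10⁻³
  candidate D: M = 4.21×10⁻³
  candidate H: M = 3.97×10⁻³
  candidate V: M = 3.51×10⁻³
The maximum is for candidate S.

candidate S, M = 13.2×10⁻³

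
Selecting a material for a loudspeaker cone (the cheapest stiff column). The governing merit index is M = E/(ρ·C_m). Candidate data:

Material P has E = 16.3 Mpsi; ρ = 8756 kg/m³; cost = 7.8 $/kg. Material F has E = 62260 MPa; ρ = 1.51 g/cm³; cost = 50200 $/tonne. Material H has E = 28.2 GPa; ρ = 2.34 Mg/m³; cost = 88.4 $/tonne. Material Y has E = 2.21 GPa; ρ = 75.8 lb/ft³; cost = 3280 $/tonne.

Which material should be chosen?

material H

After converting to SI:
  material P: E = 112.4 GPa, ρ = 8756 kg/m³, cost = 7.800 $/kg
  material F: E = 62.26 GPa, ρ = 1510 kg/m³, cost = 50.20 $/kg
  material H: E = 28.20 GPa, ρ = 2340 kg/m³, cost = 0.08840 $/kg
  material Y: E = 2.210 GPa, ρ = 1214 kg/m³, cost = 3.280 $/kg
  material H: M = 136 MN·m per $
  material P: M = 1.65 MN·m per $
  material F: M = 0.821 MN·m per $
  material Y: M = 0.555 MN·m per $
Material H ranks first.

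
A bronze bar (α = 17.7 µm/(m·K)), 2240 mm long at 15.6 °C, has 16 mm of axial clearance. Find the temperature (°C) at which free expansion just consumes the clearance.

419 °C

α·L₀·ΔT = 16.0 mm ⇒ ΔT = 16.0 / (17.7×10⁻⁶ × 2240.0) = 403.6 K.
T = 15.6 + 403.6 = 419.2 °C.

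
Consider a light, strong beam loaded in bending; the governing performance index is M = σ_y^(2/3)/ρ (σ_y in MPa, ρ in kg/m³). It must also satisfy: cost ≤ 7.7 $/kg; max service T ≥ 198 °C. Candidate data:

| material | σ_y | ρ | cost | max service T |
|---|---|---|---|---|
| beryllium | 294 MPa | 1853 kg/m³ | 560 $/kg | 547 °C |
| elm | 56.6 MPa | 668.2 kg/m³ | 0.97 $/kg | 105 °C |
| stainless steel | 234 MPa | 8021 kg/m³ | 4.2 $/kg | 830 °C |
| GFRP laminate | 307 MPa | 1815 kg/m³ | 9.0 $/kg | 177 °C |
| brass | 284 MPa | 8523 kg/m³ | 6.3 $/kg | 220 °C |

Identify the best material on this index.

brass

Screen on constraints: cost ≤ 7.7 $/kg; max service T ≥ 198 °C. Survivors: stainless steel, brass.
Evaluate M for each candidate:
  brass: M = 5.07×10⁻³
  stainless steel: M = 4.73×10⁻³
Brass has the largest M.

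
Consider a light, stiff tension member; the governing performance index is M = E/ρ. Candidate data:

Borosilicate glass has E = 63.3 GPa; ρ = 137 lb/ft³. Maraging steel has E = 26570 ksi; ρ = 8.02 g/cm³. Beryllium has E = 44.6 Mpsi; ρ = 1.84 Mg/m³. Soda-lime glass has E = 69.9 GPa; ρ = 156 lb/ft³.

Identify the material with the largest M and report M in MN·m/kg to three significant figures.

beryllium, M = 167 MN·m/kg

Convert each candidate to consistent units, then evaluate M:
  borosilicate glass: E = 63.30 GPa, ρ = 2195 kg/m³
  maraging steel: E = 183.2 GPa, ρ = 8020 kg/m³
  beryllium: E = 307.5 GPa, ρ = 1840 kg/m³
  soda-lime glass: E = 69.90 GPa, ρ = 2499 kg/m³
  beryllium: M = 167 MN·m/kg
  borosilicate glass: M = 28.8 MN·m/kg
  soda-lime glass: M = 28.0 MN·m/kg
  maraging steel: M = 22.8 MN·m/kg
Highest index: beryllium.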